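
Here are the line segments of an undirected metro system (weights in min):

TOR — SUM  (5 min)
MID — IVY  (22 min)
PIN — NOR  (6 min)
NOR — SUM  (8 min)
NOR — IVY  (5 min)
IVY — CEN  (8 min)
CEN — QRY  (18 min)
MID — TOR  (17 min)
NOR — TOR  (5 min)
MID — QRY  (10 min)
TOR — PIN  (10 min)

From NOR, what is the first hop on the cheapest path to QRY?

Compare a few routes:
NOR - IVY - CEN - QRY: 5+8+18 = 31
NOR - TOR - MID - QRY: 5+17+10 = 32
The minimum is 31 min via NOR - IVY - CEN - QRY.
So from NOR the first move is to IVY.

IVY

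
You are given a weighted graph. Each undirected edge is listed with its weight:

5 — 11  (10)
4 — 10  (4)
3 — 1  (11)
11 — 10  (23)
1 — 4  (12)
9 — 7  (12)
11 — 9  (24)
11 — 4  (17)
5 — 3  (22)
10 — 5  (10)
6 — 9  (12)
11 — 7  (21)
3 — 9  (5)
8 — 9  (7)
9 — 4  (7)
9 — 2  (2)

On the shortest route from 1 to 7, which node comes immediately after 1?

Candidate routes:
1 → 3 → 9 → 7: 11+5+12 = 28
1 → 4 → 9 → 7: 12+7+12 = 31
Cheapest is 1 → 3 → 9 → 7 at 28.
So from 1 the first move is to 3.

3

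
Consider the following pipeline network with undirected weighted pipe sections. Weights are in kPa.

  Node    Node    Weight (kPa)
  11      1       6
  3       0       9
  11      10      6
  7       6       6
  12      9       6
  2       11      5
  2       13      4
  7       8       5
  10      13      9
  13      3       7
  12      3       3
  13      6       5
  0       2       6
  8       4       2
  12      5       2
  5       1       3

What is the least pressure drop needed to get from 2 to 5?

Settle nodes by increasing distance from 2:
2: 0
13: 4  (via 2)
11: 5  (via 2)
0: 6  (via 2)
6: 9  (via 13)
1: 11  (via 11)
3: 11  (via 13)
10: 11  (via 11)
5: 14  (via 1)
Shortest route: 2 → 11 → 1 → 5 = 14 kPa.

14 kPa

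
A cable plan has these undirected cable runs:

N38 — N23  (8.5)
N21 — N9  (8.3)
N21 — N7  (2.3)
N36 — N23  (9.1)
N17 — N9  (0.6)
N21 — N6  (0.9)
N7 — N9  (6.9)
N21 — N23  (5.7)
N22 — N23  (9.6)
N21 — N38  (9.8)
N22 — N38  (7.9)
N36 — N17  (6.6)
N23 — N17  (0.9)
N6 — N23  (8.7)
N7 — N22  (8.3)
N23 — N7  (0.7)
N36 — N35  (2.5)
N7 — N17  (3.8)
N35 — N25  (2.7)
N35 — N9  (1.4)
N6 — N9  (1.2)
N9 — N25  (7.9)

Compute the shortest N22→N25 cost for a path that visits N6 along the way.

16.8

Shortest N22→N6: N22 → N7 → N21 → N6 = 11.5
Shortest N6→N25: N6 → N9 → N35 → N25 = 5.3
Total via N6: 11.5 + 5.3 = 16.8.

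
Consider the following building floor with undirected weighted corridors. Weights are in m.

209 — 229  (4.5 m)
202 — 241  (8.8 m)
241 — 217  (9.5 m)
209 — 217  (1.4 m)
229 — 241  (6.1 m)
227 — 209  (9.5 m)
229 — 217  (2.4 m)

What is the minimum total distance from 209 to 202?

18.7 m

Settle nodes by increasing distance from 209:
209: 0
217: 1.4  (via 209)
229: 3.8  (via 217)
227: 9.5  (via 209)
241: 9.9  (via 229)
202: 18.7  (via 241)
Shortest route: 209 → 217 → 229 → 241 → 202 = 18.7 m.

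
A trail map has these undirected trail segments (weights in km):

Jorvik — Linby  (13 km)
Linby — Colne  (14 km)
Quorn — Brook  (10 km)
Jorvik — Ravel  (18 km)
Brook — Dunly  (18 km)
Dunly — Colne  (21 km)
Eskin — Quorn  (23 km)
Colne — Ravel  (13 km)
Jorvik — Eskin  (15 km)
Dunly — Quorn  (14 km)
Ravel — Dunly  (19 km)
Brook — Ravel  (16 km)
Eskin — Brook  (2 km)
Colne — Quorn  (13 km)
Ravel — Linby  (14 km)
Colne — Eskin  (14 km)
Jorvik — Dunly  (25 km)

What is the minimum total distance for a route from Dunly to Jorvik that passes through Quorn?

41 km

Shortest Dunly→Quorn: Dunly → Quorn = 14
Best Quorn to Jorvik: Quorn → Brook → Eskin → Jorvik costing 27
Total via Quorn: 14 + 27 = 41 km.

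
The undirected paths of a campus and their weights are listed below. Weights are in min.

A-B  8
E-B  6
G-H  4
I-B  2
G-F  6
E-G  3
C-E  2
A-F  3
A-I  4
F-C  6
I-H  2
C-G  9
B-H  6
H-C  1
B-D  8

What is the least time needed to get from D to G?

16 min

Running Dijkstra from D:
D: 0
B: 8  (via D)
I: 10  (via B)
H: 12  (via I)
C: 13  (via H)
A: 14  (via I)
E: 14  (via B)
G: 16  (via H)
Shortest route: D–B–I–H–G = 16 min.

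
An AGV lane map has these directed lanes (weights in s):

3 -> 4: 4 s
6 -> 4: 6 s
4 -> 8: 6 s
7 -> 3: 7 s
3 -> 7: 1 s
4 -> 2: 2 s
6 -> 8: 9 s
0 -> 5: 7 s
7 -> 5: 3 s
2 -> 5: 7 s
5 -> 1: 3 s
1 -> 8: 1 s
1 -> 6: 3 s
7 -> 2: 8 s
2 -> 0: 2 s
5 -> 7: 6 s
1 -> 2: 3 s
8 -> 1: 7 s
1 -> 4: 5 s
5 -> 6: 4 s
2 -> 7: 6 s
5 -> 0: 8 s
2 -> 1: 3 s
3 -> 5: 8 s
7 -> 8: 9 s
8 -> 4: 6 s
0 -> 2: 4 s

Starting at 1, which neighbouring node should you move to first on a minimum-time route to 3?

Enumerating some paths:
1 → 2 → 7 → 3: 3+6+7 = 16
1 → 8 → 4 → 2 → 7 → 3: 1+6+2+6+7 = 22
1 → 4 → 2 → 7 → 3: 5+2+6+7 = 20
1 → 2 → 5 → 7 → 3: 3+7+6+7 = 23
Cheapest is 1 → 2 → 7 → 3 at 16 s.
So from 1 the first move is to 2.

2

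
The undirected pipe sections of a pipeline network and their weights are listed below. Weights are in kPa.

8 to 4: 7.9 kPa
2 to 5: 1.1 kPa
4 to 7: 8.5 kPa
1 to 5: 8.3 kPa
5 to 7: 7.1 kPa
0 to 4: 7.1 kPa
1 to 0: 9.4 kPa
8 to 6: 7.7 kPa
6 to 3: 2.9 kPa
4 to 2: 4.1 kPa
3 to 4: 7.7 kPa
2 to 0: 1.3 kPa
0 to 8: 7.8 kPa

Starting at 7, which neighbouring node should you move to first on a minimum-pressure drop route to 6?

Enumerating some paths:
7 - 4 - 3 - 6: 8.5+7.7+2.9 = 19.1
7 - 5 - 2 - 4 - 3 - 6: 7.1+1.1+4.1+7.7+2.9 = 22.9
Cheapest is 7 - 4 - 3 - 6 at 19.1 kPa.
So from 7 the first move is to 4.

4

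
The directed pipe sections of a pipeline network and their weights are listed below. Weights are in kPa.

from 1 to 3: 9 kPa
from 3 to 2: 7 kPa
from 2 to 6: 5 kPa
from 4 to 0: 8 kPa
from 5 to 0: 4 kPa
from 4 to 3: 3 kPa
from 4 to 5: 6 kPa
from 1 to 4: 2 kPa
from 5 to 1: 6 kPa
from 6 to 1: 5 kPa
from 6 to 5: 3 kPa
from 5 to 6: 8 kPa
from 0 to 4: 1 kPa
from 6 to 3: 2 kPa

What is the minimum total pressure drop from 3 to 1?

Enumerating some paths:
3 - 2 - 6 - 1: 7+5+5 = 17
3 - 2 - 6 - 5 - 1: 7+5+3+6 = 21
The minimum is 17 kPa via 3 - 2 - 6 - 1.

17 kPa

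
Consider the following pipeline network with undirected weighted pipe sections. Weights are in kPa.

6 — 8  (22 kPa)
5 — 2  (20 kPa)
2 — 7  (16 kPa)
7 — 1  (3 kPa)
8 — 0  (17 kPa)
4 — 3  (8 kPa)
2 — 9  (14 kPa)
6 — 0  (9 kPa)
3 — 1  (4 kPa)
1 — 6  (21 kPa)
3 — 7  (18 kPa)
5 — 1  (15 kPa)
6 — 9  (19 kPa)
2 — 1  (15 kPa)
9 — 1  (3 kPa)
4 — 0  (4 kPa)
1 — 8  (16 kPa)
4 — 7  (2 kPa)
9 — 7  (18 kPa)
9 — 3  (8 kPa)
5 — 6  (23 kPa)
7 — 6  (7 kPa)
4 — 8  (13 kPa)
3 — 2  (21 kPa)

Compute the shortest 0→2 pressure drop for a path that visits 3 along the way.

Shortest 0→3: 0 → 4 → 3 = 12
Shortest 3→2: 3 → 1 → 2 = 19
Total via 3: 12 + 19 = 31 kPa.

31 kPa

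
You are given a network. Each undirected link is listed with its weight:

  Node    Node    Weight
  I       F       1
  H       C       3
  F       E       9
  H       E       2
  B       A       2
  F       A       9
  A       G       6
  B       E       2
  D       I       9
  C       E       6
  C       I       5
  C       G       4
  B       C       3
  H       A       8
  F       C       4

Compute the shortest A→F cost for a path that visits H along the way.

13

Shortest A→H: A → B → E → H = 6
Shortest H→F: H → C → F = 7
Total via H: 6 + 7 = 13.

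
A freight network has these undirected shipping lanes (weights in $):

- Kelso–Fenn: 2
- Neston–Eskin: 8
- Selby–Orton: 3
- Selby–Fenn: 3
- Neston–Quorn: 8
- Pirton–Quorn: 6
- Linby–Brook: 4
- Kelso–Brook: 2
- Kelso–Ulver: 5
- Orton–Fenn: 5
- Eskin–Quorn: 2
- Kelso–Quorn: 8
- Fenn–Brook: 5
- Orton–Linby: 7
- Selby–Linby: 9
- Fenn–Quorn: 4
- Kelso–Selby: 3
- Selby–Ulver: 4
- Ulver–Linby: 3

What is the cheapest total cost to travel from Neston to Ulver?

$19

Running Dijkstra from Neston:
Neston: 0
Eskin: 8  (via Neston)
Quorn: 8  (via Neston)
Fenn: 12  (via Quorn)
Kelso: 14  (via Fenn)
Pirton: 14  (via Quorn)
Selby: 15  (via Fenn)
Brook: 16  (via Kelso)
Orton: 17  (via Fenn)
Ulver: 19  (via Kelso)
Shortest route: Neston–Quorn–Fenn–Kelso–Ulver = $19.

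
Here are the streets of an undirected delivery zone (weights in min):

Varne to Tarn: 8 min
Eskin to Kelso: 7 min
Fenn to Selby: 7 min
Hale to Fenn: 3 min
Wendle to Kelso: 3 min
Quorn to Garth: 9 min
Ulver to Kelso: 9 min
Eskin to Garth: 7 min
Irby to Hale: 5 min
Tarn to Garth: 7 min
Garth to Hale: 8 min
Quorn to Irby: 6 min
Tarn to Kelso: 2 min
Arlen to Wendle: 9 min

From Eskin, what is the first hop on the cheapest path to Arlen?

Enumerating some paths:
Eskin → Kelso → Wendle → Arlen: 7+3+9 = 19
Eskin → Garth → Tarn → Kelso → Wendle → Arlen: 7+7+2+3+9 = 28
Cheapest is Eskin → Kelso → Wendle → Arlen at 19 min.
So from Eskin the first move is to Kelso.

Kelso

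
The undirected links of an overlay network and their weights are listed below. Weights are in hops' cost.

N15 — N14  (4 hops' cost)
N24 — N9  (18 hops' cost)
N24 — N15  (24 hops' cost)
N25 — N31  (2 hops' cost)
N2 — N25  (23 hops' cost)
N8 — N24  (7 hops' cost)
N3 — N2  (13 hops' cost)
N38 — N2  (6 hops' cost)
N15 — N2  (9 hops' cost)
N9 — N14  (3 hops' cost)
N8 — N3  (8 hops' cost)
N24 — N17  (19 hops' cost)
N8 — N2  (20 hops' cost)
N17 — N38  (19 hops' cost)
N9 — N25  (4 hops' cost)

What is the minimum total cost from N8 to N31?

31 hops' cost

Running Dijkstra from N8:
N8: 0
N24: 7  (via N8)
N3: 8  (via N8)
N2: 20  (via N8)
N9: 25  (via N24)
N38: 26  (via N2)
N17: 26  (via N24)
N14: 28  (via N9)
N15: 29  (via N2)
N25: 29  (via N9)
N31: 31  (via N25)
Shortest route: N8 → N24 → N9 → N25 → N31 = 31 hops' cost.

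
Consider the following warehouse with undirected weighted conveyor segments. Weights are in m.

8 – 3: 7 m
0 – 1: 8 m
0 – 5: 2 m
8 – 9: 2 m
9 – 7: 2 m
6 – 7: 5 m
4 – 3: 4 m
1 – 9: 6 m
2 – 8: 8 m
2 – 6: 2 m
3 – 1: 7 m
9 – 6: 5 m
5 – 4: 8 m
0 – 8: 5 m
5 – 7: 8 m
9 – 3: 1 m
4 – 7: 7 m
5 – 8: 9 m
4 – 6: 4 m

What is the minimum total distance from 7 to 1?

8 m

Shortest distances from 7:
7: 0
9: 2  (via 7)
3: 3  (via 9)
8: 4  (via 9)
6: 5  (via 7)
2: 7  (via 6)
4: 7  (via 7)
1: 8  (via 9)
Shortest route: 7–9–1 = 8 m.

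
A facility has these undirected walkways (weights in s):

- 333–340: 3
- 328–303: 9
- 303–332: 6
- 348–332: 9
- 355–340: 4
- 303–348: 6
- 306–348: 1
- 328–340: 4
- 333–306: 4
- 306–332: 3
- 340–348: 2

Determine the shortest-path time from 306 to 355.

Shortest distances from 306:
306: 0
348: 1  (via 306)
332: 3  (via 306)
340: 3  (via 348)
333: 4  (via 306)
328: 7  (via 340)
355: 7  (via 340)
Shortest route: 306–348–340–355 = 7 s.

7 s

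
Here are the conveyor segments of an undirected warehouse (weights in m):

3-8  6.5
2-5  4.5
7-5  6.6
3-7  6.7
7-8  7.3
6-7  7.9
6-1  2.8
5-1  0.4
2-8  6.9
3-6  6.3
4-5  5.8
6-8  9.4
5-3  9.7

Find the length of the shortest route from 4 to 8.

Compare a few routes:
4 → 5 → 1 → 6 → 3 → 8: 5.8+0.4+2.8+6.3+6.5 = 21.8
4 → 5 → 1 → 6 → 8: 5.8+0.4+2.8+9.4 = 18.4
4 → 5 → 2 → 8: 5.8+4.5+6.9 = 17.2
4 → 5 → 7 → 8: 5.8+6.6+7.3 = 19.7
The minimum is 17.2 m via 4 → 5 → 2 → 8.

17.2 m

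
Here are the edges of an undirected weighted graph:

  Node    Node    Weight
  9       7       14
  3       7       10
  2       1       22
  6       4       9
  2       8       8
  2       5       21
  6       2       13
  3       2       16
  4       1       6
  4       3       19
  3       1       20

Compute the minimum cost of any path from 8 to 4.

30

Shortest distances from 8:
8: 0
2: 8  (via 8)
6: 21  (via 2)
3: 24  (via 2)
5: 29  (via 2)
1: 30  (via 2)
4: 30  (via 6)
Shortest route: 8 → 2 → 6 → 4 = 30.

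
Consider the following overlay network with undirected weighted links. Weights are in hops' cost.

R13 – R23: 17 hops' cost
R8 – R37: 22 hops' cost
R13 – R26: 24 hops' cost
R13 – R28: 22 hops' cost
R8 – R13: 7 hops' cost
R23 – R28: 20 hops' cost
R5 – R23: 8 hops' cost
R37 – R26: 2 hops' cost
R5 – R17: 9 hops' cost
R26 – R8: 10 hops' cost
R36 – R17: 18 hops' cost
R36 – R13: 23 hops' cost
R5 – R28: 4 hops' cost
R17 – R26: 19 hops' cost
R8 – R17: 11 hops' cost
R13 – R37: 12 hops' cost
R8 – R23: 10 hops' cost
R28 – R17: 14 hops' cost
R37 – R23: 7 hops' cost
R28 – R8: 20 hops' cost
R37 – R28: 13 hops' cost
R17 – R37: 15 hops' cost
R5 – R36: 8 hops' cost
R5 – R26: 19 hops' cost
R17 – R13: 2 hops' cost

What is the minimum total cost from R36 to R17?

Running Dijkstra from R36:
R36: 0
R5: 8  (via R36)
R28: 12  (via R5)
R23: 16  (via R5)
R17: 17  (via R5)
Shortest route: R36 → R5 → R17 = 17 hops' cost.

17 hops' cost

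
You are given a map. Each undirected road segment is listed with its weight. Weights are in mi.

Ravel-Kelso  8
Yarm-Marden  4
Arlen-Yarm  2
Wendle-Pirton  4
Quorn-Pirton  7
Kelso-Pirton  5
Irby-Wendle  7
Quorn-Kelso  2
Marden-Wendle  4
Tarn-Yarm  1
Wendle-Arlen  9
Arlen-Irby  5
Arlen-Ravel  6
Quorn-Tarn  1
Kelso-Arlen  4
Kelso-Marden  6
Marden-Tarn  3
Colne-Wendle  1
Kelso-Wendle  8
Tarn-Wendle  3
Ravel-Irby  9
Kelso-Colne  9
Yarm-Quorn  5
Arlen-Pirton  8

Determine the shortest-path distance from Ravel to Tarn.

9 mi

Settle nodes by increasing distance from Ravel:
Ravel: 0
Arlen: 6  (via Ravel)
Yarm: 8  (via Arlen)
Kelso: 8  (via Ravel)
Irby: 9  (via Ravel)
Tarn: 9  (via Yarm)
Shortest route: Ravel → Arlen → Yarm → Tarn = 9 mi.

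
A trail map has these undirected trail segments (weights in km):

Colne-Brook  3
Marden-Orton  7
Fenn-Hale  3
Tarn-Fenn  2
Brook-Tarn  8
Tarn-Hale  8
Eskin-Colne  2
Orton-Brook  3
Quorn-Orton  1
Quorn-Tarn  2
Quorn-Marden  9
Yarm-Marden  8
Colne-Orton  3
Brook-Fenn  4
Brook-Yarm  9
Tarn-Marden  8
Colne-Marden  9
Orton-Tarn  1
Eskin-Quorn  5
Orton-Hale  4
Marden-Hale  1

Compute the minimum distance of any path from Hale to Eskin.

Shortest distances from Hale:
Hale: 0
Marden: 1  (via Hale)
Fenn: 3  (via Hale)
Orton: 4  (via Hale)
Quorn: 5  (via Orton)
Tarn: 5  (via Fenn)
Colne: 7  (via Orton)
Brook: 7  (via Fenn)
Eskin: 9  (via Colne)
Shortest route: Hale → Orton → Colne → Eskin = 9 km.

9 km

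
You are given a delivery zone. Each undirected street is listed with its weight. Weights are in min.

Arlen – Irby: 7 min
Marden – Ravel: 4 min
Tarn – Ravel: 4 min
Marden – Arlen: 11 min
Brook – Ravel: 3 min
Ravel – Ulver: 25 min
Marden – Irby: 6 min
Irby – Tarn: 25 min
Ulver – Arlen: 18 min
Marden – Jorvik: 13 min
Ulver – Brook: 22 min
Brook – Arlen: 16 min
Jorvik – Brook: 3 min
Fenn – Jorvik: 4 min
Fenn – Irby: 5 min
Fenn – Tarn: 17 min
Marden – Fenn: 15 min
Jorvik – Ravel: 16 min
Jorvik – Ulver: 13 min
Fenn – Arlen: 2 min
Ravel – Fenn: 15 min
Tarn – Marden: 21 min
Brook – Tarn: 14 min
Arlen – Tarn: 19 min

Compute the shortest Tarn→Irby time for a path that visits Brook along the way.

Shortest Tarn→Brook: Tarn → Ravel → Brook = 7
Shortest Brook→Irby: Brook → Jorvik → Fenn → Irby = 12
Total via Brook: 7 + 12 = 19 min.

19 min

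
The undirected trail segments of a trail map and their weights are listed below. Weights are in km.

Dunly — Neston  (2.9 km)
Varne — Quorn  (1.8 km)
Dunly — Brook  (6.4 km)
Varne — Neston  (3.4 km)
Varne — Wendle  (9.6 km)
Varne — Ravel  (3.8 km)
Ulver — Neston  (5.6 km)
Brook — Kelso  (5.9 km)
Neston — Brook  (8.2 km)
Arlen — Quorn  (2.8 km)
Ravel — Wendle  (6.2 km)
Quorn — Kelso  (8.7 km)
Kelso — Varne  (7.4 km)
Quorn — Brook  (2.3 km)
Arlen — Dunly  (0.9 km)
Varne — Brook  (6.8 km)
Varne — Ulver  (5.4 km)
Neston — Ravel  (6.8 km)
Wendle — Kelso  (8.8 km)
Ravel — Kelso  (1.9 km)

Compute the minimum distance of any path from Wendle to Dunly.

15.1 km

Settle nodes by increasing distance from Wendle:
Wendle: 0
Ravel: 6.2  (via Wendle)
Kelso: 8.1  (via Ravel)
Varne: 9.6  (via Wendle)
Quorn: 11.4  (via Varne)
Neston: 13  (via Ravel)
Brook: 13.7  (via Quorn)
Arlen: 14.2  (via Quorn)
Ulver: 15  (via Varne)
Dunly: 15.1  (via Arlen)
Shortest route: Wendle → Varne → Quorn → Arlen → Dunly = 15.1 km.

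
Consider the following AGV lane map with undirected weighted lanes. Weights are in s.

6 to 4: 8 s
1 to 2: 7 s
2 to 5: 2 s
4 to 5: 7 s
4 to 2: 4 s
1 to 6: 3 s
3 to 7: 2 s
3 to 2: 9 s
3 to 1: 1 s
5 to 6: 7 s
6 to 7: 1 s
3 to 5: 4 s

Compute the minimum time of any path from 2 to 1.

Candidate routes:
2 → 1: 7 = 7
2 → 5 → 6 → 1: 2+7+3 = 12
2 → 3 → 1: 9+1 = 10
The minimum is 7 s via 2 → 1.

7 s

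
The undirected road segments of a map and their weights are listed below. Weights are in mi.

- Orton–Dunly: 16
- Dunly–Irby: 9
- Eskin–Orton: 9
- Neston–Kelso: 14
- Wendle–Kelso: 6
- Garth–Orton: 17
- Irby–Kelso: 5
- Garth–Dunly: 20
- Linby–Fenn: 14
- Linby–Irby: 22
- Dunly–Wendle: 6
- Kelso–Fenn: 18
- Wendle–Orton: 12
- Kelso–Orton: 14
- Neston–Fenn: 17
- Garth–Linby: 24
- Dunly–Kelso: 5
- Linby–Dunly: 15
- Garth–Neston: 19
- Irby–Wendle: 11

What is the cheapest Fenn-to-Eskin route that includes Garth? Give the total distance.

62 mi

Best Fenn to Garth: Fenn → Neston → Garth costing 36
Shortest Garth→Eskin: Garth → Orton → Eskin = 26
Total via Garth: 36 + 26 = 62 mi.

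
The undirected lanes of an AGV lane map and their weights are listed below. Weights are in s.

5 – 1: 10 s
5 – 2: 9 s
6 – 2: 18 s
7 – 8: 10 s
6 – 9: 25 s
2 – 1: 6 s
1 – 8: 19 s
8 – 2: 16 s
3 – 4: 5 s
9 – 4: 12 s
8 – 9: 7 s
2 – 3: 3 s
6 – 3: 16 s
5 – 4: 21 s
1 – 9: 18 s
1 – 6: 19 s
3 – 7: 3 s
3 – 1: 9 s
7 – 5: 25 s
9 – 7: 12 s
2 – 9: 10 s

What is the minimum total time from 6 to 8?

29 s

Running Dijkstra from 6:
6: 0
3: 16  (via 6)
2: 18  (via 6)
1: 19  (via 6)
7: 19  (via 3)
4: 21  (via 3)
9: 25  (via 6)
5: 27  (via 2)
8: 29  (via 7)
Shortest route: 6 → 3 → 7 → 8 = 29 s.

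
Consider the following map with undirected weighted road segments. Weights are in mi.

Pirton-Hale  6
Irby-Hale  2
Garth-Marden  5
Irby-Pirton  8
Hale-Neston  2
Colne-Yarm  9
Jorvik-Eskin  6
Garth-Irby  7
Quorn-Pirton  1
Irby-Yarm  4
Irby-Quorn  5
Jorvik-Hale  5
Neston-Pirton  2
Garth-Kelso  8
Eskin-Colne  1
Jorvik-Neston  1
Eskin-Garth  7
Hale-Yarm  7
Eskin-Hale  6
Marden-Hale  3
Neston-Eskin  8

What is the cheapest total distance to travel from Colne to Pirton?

10 mi

Compare a few routes:
Colne → Eskin → Neston → Pirton: 1+8+2 = 11
Colne → Eskin → Jorvik → Neston → Pirton: 1+6+1+2 = 10
Cheapest is Colne → Eskin → Jorvik → Neston → Pirton at 10 mi.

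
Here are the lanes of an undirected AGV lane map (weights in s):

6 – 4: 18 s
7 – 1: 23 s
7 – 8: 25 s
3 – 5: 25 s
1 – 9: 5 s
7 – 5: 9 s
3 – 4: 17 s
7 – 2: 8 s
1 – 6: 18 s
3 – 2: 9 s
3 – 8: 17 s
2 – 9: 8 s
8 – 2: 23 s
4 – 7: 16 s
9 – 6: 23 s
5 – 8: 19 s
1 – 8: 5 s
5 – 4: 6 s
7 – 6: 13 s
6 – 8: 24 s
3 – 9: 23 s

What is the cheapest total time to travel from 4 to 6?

Compare a few routes:
4 - 6: 18 = 18
4 - 5 - 7 - 6: 6+9+13 = 28
The minimum is 18 s via 4 - 6.

18 s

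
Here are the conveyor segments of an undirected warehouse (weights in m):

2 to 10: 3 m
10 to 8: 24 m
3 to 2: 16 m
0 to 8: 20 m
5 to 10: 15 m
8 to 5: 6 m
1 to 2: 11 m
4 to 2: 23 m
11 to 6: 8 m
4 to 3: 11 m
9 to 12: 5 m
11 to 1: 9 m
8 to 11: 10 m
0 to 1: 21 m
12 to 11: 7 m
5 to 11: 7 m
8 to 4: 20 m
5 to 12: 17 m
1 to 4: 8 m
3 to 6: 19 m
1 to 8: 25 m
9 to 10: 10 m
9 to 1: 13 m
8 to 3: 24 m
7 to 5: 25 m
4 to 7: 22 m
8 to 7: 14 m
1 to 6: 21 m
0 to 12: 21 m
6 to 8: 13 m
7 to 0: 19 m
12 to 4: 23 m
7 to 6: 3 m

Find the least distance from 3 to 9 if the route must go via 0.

66 m

Best 3 to 0: 3 → 4 → 1 → 0 costing 40
Shortest 0→9: 0 → 12 → 9 = 26
Total via 0: 40 + 26 = 66 m.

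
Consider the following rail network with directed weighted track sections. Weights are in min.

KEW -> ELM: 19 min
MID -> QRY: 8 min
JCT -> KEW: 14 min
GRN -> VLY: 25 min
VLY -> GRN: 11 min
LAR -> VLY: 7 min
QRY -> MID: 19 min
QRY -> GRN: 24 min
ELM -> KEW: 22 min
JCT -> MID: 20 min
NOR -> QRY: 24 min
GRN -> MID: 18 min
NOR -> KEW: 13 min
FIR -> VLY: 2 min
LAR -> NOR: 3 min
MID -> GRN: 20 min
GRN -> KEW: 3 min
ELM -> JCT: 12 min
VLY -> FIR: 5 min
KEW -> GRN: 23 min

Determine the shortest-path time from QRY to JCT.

58 min

Shortest distances from QRY:
QRY: 0
MID: 19  (via QRY)
GRN: 24  (via QRY)
KEW: 27  (via GRN)
ELM: 46  (via KEW)
VLY: 49  (via GRN)
FIR: 54  (via VLY)
JCT: 58  (via ELM)
Shortest route: QRY–GRN–KEW–ELM–JCT = 58 min.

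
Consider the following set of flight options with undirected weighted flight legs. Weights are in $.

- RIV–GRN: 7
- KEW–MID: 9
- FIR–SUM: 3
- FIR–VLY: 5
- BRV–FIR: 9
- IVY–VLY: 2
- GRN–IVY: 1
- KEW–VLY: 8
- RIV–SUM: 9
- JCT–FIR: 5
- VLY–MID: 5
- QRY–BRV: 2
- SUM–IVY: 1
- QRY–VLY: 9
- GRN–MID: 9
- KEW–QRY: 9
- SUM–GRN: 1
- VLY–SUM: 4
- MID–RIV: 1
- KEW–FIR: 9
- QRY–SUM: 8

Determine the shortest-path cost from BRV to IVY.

Candidate routes:
BRV - QRY - SUM - IVY: 2+8+1 = 11
BRV - QRY - SUM - GRN - IVY: 2+8+1+1 = 12
The minimum is $11 via BRV - QRY - SUM - IVY.

$11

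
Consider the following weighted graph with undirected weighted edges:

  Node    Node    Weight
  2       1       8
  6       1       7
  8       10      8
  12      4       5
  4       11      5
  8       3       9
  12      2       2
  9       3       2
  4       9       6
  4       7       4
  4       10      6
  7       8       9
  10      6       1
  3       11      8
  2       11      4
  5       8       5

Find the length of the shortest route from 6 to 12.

Running Dijkstra from 6:
6: 0
10: 1  (via 6)
1: 7  (via 6)
4: 7  (via 10)
8: 9  (via 10)
7: 11  (via 4)
11: 12  (via 4)
12: 12  (via 4)
Shortest route: 6 → 10 → 4 → 12 = 12.

12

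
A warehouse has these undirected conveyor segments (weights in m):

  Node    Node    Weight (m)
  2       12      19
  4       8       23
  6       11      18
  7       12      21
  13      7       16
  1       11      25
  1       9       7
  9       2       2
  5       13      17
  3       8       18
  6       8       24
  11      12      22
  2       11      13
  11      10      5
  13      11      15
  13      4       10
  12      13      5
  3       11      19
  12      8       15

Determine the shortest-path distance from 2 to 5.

Enumerating some paths:
2 - 12 - 13 - 5: 19+5+17 = 41
2 - 11 - 13 - 5: 13+15+17 = 45
Cheapest is 2 - 12 - 13 - 5 at 41 m.

41 m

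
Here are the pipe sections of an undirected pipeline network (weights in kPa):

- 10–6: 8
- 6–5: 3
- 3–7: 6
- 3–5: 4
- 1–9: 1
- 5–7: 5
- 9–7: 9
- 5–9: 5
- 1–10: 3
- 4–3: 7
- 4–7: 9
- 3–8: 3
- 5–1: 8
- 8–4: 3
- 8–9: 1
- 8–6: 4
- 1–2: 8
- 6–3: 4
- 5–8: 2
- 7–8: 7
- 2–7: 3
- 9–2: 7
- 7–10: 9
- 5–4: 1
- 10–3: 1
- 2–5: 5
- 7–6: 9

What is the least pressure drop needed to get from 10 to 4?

Settle nodes by increasing distance from 10:
10: 0
3: 1  (via 10)
1: 3  (via 10)
8: 4  (via 3)
9: 4  (via 1)
5: 5  (via 3)
6: 5  (via 3)
4: 6  (via 5)
Shortest route: 10–3–5–4 = 6 kPa.

6 kPa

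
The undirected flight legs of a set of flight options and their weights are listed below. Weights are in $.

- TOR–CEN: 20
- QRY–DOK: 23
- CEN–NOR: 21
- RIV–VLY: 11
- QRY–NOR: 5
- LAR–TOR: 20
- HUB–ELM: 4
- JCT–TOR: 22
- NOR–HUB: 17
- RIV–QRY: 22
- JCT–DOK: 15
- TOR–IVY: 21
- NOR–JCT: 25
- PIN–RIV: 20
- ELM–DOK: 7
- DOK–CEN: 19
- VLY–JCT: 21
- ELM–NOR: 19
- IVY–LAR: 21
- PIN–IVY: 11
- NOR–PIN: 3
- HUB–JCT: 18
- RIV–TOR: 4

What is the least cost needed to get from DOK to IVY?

$40

Running Dijkstra from DOK:
DOK: 0
ELM: 7  (via DOK)
HUB: 11  (via ELM)
JCT: 15  (via DOK)
CEN: 19  (via DOK)
QRY: 23  (via DOK)
NOR: 26  (via ELM)
PIN: 29  (via NOR)
VLY: 36  (via JCT)
TOR: 37  (via JCT)
IVY: 40  (via PIN)
Shortest route: DOK–ELM–NOR–PIN–IVY = $40.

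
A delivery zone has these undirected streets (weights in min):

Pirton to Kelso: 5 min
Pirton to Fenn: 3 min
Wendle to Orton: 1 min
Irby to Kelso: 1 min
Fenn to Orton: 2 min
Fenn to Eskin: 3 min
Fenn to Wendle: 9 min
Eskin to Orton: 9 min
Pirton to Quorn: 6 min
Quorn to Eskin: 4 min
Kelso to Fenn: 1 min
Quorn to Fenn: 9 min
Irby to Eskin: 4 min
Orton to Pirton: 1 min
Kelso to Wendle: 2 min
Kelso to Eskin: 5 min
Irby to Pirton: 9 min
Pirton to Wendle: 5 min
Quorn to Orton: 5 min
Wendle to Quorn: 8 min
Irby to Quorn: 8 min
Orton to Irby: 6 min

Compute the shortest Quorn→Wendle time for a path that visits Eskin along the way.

Shortest Quorn→Eskin: Quorn → Eskin = 4
Shortest Eskin→Wendle: Eskin → Fenn → Kelso → Wendle = 6
Total via Eskin: 4 + 6 = 10 min.

10 min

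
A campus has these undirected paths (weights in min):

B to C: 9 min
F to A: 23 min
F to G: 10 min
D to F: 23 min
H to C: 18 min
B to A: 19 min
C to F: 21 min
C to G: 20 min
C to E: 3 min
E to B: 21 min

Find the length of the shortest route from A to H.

Candidate routes:
A - B - C - H: 19+9+18 = 46
A - B - E - C - H: 19+21+3+18 = 61
Cheapest is A - B - C - H at 46 min.

46 min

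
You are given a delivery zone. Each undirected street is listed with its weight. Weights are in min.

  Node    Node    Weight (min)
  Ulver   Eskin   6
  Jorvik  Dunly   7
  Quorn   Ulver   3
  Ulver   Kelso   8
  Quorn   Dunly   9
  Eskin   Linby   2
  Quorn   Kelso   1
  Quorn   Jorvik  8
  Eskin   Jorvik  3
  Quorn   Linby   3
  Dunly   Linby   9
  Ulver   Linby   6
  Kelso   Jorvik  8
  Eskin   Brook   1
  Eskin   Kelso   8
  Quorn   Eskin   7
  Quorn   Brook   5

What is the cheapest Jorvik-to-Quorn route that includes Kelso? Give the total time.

Shortest Jorvik→Kelso: Jorvik → Kelso = 8
Shortest Kelso→Quorn: Kelso → Quorn = 1
Total via Kelso: 8 + 1 = 9 min.

9 min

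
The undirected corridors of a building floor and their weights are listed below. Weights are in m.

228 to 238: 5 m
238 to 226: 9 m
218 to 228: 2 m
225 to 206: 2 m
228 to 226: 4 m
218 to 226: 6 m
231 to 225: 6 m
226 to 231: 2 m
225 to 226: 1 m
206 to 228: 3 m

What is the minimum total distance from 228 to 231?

Shortest distances from 228:
228: 0
218: 2  (via 228)
206: 3  (via 228)
226: 4  (via 228)
225: 5  (via 206)
238: 5  (via 228)
231: 6  (via 226)
Shortest route: 228–226–231 = 6 m.

6 m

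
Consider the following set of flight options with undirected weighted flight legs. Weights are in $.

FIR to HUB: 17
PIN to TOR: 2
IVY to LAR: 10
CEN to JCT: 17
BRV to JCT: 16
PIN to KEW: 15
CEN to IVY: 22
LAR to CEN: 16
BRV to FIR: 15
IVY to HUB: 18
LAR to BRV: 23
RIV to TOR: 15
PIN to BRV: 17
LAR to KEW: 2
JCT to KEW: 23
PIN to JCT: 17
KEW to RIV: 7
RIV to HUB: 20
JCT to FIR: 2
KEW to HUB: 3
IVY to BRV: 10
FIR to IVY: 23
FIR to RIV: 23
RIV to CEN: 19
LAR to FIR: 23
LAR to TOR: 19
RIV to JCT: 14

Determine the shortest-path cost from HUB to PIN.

$18

Shortest distances from HUB:
HUB: 0
KEW: 3  (via HUB)
LAR: 5  (via KEW)
RIV: 10  (via KEW)
IVY: 15  (via LAR)
FIR: 17  (via HUB)
PIN: 18  (via KEW)
Shortest route: HUB–KEW–PIN = $18.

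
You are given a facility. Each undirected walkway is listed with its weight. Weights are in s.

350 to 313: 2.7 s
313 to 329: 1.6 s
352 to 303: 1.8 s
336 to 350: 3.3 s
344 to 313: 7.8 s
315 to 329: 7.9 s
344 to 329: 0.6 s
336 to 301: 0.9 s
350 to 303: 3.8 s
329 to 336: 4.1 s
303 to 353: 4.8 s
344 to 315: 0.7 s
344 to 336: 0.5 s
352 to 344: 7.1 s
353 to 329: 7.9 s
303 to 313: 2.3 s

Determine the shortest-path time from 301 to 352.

7.7 s

Shortest distances from 301:
301: 0
336: 0.9  (via 301)
344: 1.4  (via 336)
329: 2  (via 344)
315: 2.1  (via 344)
313: 3.6  (via 329)
350: 4.2  (via 336)
303: 5.9  (via 313)
352: 7.7  (via 303)
Shortest route: 301 → 336 → 344 → 329 → 313 → 303 → 352 = 7.7 s.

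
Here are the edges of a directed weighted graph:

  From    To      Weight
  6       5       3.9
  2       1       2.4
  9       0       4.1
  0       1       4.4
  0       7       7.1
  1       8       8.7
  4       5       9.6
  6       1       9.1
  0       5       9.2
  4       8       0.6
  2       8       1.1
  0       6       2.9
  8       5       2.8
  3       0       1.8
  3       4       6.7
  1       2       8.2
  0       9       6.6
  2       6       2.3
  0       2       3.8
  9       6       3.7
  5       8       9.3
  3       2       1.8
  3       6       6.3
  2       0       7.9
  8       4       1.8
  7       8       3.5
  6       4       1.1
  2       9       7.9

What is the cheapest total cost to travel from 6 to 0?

25.2

Candidate routes:
6–1–2–0: 9.1+8.2+7.9 = 25.2
6–1–2–9–0: 9.1+8.2+7.9+4.1 = 29.3
Cheapest is 6–1–2–0 at 25.2.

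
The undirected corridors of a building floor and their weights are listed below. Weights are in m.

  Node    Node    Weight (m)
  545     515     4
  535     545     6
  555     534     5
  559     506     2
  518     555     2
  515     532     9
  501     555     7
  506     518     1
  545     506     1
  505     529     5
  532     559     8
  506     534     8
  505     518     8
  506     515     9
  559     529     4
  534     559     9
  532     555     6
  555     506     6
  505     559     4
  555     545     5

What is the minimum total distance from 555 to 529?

9 m

Running Dijkstra from 555:
555: 0
518: 2  (via 555)
506: 3  (via 518)
545: 4  (via 506)
534: 5  (via 555)
559: 5  (via 506)
532: 6  (via 555)
501: 7  (via 555)
515: 8  (via 545)
529: 9  (via 559)
Shortest route: 555 → 518 → 506 → 559 → 529 = 9 m.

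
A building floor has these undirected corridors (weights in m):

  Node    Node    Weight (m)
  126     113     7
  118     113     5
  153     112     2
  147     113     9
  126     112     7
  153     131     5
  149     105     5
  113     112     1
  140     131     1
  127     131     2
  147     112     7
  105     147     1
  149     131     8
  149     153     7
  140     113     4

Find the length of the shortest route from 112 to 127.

8 m

Settle nodes by increasing distance from 112:
112: 0
113: 1  (via 112)
153: 2  (via 112)
140: 5  (via 113)
131: 6  (via 140)
118: 6  (via 113)
147: 7  (via 112)
126: 7  (via 112)
105: 8  (via 147)
127: 8  (via 131)
Shortest route: 112–113–140–131–127 = 8 m.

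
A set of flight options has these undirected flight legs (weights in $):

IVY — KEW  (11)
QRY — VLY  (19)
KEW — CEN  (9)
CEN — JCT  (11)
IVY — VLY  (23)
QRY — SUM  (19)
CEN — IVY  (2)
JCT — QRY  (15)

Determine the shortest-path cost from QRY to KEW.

Enumerating some paths:
QRY → JCT → CEN → KEW: 15+11+9 = 35
QRY → VLY → IVY → CEN → KEW: 19+23+2+9 = 53
QRY → VLY → IVY → KEW: 19+23+11 = 53
QRY → JCT → CEN → IVY → KEW: 15+11+2+11 = 39
The minimum is $35 via QRY → JCT → CEN → KEW.

$35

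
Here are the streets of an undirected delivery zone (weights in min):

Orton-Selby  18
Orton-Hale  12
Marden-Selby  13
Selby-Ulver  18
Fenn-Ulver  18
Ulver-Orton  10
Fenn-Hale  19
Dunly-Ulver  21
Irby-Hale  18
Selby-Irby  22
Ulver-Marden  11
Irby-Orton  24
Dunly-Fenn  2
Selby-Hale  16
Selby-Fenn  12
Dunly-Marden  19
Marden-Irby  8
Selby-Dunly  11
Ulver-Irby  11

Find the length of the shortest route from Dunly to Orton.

29 min

Compare a few routes:
Dunly - Fenn - Ulver - Orton: 2+18+10 = 30
Dunly - Selby - Orton: 11+18 = 29
Cheapest is Dunly - Selby - Orton at 29 min.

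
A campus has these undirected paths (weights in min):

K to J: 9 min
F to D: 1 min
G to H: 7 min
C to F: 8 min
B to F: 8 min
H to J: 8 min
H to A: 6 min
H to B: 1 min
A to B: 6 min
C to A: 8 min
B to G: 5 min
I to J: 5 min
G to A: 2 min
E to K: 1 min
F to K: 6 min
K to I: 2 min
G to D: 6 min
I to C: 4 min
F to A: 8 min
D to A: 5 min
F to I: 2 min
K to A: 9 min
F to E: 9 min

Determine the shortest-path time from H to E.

14 min

Settle nodes by increasing distance from H:
H: 0
B: 1  (via H)
A: 6  (via H)
G: 6  (via B)
J: 8  (via H)
F: 9  (via B)
D: 10  (via F)
I: 11  (via F)
K: 13  (via I)
C: 14  (via A)
E: 14  (via K)
Shortest route: H–B–F–I–K–E = 14 min.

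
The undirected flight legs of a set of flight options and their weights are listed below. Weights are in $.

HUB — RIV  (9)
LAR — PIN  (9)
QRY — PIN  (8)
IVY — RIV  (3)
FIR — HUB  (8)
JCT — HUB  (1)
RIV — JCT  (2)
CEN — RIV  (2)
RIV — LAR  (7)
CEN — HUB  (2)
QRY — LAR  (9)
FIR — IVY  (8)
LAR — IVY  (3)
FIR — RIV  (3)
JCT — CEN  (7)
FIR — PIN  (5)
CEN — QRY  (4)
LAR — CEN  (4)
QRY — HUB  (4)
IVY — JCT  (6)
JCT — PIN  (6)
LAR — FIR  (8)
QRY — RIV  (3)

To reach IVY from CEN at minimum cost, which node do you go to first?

RIV

Candidate routes:
CEN → LAR → IVY: 4+3 = 7
CEN → RIV → IVY: 2+3 = 5
The minimum is $5 via CEN → RIV → IVY.
So from CEN the first move is to RIV.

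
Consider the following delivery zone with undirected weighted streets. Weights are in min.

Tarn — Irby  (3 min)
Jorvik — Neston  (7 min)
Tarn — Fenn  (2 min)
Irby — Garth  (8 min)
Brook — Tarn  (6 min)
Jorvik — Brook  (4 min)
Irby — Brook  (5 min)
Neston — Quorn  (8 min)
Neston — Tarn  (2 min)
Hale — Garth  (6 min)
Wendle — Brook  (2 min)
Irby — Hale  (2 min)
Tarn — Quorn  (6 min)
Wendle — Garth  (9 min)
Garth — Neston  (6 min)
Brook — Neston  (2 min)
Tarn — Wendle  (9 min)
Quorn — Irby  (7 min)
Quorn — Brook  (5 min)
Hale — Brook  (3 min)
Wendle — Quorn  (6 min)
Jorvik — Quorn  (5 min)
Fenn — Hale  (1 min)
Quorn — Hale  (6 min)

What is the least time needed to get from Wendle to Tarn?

Shortest distances from Wendle:
Wendle: 0
Brook: 2  (via Wendle)
Neston: 4  (via Brook)
Hale: 5  (via Brook)
Quorn: 6  (via Wendle)
Tarn: 6  (via Neston)
Shortest route: Wendle → Brook → Neston → Tarn = 6 min.

6 min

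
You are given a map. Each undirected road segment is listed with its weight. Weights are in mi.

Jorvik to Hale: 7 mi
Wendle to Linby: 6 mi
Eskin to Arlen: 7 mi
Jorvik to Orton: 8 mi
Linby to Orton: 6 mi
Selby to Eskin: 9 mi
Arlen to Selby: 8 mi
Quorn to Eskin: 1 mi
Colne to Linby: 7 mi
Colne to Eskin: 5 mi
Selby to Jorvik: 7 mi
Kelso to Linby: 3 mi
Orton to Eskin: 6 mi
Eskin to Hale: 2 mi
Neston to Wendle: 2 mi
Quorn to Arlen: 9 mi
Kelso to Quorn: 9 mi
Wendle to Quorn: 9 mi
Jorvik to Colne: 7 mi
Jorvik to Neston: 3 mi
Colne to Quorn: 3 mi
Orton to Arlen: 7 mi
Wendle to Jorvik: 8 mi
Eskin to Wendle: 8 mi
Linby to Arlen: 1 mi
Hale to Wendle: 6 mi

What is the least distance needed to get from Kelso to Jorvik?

14 mi

Enumerating some paths:
Kelso–Linby–Wendle–Jorvik: 3+6+8 = 17
Kelso–Linby–Orton–Jorvik: 3+6+8 = 17
Kelso–Linby–Colne–Jorvik: 3+7+7 = 17
Kelso–Linby–Wendle–Neston–Jorvik: 3+6+2+3 = 14
The minimum is 14 mi via Kelso–Linby–Wendle–Neston–Jorvik.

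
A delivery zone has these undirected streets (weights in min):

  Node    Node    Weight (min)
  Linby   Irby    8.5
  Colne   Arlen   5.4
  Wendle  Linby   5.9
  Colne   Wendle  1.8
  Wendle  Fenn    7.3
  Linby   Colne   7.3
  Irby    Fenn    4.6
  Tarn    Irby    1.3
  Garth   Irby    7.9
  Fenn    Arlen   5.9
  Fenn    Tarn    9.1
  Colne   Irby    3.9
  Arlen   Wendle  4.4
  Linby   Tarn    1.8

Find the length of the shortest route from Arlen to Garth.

17.2 min

Compare a few routes:
Arlen–Fenn–Irby–Garth: 5.9+4.6+7.9 = 18.4
Arlen–Colne–Irby–Garth: 5.4+3.9+7.9 = 17.2
Arlen–Wendle–Colne–Irby–Garth: 4.4+1.8+3.9+7.9 = 18
The minimum is 17.2 min via Arlen–Colne–Irby–Garth.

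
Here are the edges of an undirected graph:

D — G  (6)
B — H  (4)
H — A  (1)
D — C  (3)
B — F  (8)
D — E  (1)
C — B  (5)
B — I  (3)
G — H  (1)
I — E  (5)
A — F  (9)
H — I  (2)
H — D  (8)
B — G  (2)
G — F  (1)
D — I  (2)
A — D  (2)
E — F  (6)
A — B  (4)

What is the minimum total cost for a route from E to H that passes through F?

Best E to F: E–F costing 6
Shortest F→H: F–G–H = 2
Total via F: 6 + 2 = 8.

8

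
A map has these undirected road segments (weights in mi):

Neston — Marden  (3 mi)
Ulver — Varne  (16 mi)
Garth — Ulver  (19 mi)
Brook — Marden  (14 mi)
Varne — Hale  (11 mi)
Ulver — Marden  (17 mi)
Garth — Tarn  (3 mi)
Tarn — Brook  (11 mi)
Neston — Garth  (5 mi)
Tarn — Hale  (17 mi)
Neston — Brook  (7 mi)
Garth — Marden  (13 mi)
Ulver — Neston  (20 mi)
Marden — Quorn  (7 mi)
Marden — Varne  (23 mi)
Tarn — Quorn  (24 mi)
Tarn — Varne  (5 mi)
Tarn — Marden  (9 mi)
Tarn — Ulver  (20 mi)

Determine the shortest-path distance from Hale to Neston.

24 mi

Compare a few routes:
Hale - Varne - Tarn - Garth - Neston: 11+5+3+5 = 24
Hale - Varne - Tarn - Marden - Neston: 11+5+9+3 = 28
Hale - Tarn - Marden - Neston: 17+9+3 = 29
Hale - Tarn - Garth - Neston: 17+3+5 = 25
The minimum is 24 mi via Hale - Varne - Tarn - Garth - Neston.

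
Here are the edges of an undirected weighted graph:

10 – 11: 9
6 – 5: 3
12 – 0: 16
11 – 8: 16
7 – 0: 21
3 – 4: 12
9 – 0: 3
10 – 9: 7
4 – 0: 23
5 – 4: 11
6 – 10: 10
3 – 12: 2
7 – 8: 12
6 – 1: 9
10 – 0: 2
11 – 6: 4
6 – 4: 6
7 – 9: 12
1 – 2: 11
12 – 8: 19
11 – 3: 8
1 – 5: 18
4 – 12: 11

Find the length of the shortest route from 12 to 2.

34

Shortest distances from 12:
12: 0
3: 2  (via 12)
11: 10  (via 3)
4: 11  (via 12)
6: 14  (via 11)
0: 16  (via 12)
5: 17  (via 6)
10: 18  (via 0)
8: 19  (via 12)
9: 19  (via 0)
1: 23  (via 6)
7: 31  (via 8)
2: 34  (via 1)
Shortest route: 12 → 3 → 11 → 6 → 1 → 2 = 34.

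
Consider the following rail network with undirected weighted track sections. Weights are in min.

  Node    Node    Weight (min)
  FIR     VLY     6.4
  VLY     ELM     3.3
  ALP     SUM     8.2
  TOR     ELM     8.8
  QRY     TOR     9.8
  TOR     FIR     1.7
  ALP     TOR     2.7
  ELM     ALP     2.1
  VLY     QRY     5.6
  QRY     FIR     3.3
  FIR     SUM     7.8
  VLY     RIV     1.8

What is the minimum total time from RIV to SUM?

15.4 min

Shortest distances from RIV:
RIV: 0
VLY: 1.8  (via RIV)
ELM: 5.1  (via VLY)
ALP: 7.2  (via ELM)
QRY: 7.4  (via VLY)
FIR: 8.2  (via VLY)
TOR: 9.9  (via ALP)
SUM: 15.4  (via ALP)
Shortest route: RIV → VLY → ELM → ALP → SUM = 15.4 min.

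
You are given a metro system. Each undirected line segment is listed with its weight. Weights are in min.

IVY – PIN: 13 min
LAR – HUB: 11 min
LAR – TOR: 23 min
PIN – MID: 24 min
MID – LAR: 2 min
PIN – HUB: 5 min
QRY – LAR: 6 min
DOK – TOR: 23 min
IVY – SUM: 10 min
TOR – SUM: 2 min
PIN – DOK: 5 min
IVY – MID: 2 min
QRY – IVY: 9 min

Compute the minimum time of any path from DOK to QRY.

27 min

Running Dijkstra from DOK:
DOK: 0
PIN: 5  (via DOK)
HUB: 10  (via PIN)
IVY: 18  (via PIN)
MID: 20  (via IVY)
LAR: 21  (via HUB)
TOR: 23  (via DOK)
SUM: 25  (via TOR)
QRY: 27  (via IVY)
Shortest route: DOK → PIN → IVY → QRY = 27 min.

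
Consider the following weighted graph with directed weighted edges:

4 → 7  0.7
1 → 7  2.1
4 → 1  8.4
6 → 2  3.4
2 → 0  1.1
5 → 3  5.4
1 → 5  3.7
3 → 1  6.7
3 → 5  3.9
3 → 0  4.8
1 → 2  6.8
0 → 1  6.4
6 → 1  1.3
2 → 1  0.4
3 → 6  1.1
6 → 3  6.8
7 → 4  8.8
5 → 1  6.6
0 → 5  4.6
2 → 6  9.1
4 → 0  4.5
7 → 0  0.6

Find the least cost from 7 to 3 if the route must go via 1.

16.1

Best 7 to 1: 7 → 0 → 1 costing 7
Best 1 to 3: 1 → 5 → 3 costing 9.1
Total via 1: 7 + 9.1 = 16.1.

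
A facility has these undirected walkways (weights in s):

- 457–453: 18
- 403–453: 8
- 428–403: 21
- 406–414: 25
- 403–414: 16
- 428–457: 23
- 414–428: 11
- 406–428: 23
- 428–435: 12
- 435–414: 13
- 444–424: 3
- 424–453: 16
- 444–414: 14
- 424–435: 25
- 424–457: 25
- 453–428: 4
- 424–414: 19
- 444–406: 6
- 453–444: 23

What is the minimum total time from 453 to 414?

15 s

Enumerating some paths:
453–428–414: 4+11 = 15
453–403–414: 8+16 = 24
453–428–435–414: 4+12+13 = 29
The minimum is 15 s via 453–428–414.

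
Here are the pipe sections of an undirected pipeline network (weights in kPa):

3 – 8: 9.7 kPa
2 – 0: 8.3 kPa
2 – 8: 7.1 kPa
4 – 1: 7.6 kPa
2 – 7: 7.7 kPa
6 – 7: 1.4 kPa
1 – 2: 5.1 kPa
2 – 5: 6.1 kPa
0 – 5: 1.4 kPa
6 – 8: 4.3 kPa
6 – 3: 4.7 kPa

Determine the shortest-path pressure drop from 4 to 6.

21.8 kPa

Enumerating some paths:
4–1–2–8–6: 7.6+5.1+7.1+4.3 = 24.1
4–1–2–7–6: 7.6+5.1+7.7+1.4 = 21.8
Cheapest is 4–1–2–7–6 at 21.8 kPa.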